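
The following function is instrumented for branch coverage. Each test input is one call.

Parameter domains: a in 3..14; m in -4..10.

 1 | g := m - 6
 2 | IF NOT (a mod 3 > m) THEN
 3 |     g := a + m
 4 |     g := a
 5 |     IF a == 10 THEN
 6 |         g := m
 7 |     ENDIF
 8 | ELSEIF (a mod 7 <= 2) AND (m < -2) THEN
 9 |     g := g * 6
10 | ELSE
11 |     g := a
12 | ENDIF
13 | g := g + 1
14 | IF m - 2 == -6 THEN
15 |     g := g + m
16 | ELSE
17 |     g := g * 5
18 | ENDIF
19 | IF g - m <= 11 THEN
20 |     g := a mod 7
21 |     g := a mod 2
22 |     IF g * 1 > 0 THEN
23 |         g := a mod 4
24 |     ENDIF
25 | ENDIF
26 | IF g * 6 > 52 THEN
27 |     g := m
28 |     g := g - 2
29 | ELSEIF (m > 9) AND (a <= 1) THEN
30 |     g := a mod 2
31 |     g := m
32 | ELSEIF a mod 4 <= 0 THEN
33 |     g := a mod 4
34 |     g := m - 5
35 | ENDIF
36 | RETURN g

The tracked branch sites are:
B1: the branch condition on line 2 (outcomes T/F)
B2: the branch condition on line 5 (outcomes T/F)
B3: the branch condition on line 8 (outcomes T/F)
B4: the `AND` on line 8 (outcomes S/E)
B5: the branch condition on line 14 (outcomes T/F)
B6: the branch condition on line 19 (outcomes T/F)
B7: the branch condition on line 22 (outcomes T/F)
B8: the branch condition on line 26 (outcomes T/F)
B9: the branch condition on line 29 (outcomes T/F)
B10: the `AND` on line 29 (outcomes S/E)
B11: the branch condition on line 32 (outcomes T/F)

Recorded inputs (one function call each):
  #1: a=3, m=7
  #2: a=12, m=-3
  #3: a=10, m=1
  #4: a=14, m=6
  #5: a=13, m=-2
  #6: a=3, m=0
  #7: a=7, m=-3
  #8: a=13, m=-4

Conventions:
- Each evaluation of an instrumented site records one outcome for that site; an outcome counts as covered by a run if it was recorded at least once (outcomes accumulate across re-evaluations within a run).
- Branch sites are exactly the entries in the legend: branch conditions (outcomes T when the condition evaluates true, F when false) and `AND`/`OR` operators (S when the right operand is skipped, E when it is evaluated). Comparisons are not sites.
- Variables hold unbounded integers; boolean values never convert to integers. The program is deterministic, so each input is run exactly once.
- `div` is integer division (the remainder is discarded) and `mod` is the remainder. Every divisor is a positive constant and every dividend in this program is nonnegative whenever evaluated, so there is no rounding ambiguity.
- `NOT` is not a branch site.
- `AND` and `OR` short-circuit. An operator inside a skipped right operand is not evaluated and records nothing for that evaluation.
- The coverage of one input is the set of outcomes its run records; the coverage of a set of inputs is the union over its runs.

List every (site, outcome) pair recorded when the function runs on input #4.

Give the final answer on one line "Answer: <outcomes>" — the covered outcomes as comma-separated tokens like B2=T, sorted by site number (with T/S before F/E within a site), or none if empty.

Simulating input #4 (a=14, m=6) step by step:
  B1->T, B2->F, B5->F, B6->F, B8->T
deduplicating events, the covered set is: B1=T, B2=F, B5=F, B6=F, B8=T

Answer: B1=T, B2=F, B5=F, B6=F, B8=T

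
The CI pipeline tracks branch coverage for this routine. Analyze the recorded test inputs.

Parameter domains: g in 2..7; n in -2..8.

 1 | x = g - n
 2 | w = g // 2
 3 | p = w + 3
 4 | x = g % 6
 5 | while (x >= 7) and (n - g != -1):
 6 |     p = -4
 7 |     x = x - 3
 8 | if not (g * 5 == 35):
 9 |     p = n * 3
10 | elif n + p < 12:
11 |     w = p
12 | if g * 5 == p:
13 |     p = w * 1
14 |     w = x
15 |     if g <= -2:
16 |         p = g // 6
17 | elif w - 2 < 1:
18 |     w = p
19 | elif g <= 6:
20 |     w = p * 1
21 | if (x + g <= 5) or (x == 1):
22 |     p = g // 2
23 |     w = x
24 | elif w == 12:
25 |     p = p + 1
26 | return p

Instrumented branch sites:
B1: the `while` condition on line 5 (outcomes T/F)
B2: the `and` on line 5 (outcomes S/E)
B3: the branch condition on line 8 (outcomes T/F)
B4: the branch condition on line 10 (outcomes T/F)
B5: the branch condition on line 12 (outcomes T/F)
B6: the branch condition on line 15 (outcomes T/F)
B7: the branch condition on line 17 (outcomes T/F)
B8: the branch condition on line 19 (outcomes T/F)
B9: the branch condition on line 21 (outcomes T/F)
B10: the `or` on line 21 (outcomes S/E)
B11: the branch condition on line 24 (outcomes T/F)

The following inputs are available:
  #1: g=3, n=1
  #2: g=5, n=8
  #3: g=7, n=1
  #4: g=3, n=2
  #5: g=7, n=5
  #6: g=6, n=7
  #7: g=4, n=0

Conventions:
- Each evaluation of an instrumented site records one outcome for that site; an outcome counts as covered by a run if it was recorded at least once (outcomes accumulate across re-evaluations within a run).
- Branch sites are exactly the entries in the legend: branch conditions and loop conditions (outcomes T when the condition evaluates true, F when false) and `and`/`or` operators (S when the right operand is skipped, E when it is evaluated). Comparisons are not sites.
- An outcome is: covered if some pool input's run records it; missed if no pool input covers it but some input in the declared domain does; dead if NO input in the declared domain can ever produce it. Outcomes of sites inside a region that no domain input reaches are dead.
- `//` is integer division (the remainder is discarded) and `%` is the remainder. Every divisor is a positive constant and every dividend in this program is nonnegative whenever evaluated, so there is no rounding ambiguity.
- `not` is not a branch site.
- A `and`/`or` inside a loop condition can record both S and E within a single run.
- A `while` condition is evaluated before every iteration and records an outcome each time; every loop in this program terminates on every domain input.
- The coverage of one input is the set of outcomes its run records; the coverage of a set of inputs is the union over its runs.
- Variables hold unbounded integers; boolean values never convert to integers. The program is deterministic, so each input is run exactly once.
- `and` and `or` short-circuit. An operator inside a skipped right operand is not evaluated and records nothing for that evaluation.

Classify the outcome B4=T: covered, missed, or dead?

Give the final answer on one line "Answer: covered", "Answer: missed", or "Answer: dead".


B4=T is recorded by pool input(s) 3, 5 -> covered
Answer: covered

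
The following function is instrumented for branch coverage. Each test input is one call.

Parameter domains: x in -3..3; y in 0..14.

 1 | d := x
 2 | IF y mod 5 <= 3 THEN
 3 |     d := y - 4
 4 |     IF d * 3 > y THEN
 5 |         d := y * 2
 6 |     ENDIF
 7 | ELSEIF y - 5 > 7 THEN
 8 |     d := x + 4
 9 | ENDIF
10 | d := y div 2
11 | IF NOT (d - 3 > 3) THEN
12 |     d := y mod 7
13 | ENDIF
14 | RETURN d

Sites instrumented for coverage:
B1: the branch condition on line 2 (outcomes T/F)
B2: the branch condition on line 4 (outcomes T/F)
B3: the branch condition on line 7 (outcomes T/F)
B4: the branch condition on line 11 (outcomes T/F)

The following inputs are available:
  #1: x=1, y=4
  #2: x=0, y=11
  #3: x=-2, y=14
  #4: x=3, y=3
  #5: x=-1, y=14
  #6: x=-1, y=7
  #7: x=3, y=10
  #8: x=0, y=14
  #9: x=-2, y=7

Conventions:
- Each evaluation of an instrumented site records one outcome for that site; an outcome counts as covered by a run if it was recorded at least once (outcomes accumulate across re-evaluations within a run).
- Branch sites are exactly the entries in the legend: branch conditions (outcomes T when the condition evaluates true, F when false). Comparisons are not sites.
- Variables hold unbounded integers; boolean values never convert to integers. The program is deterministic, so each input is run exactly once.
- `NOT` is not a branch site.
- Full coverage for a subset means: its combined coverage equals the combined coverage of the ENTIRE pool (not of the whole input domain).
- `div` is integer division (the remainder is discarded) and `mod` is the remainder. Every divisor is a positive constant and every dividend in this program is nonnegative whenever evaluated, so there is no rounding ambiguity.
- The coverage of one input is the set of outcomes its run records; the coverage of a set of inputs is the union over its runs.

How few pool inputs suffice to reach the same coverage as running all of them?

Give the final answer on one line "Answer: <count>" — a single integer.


#1 (x=1, y=4) -> B1->F, B3->F, B4->T; covered: B1=F, B3=F, B4=T
#2 (x=0, y=11) -> B1->T, B2->T, B4->T; covered: B1=T, B2=T, B4=T
#3 (x=-2, y=14) -> B1->F, B3->T, B4->F; covered: B1=F, B3=T, B4=F
#4 (x=3, y=3) -> B1->T, B2->F, B4->T; covered: B1=T, B2=F, B4=T
#5 (x=-1, y=14) -> B1->F, B3->T, B4->F; covered: B1=F, B3=T, B4=F
#6 (x=-1, y=7) -> B1->T, B2->T, B4->T; covered: B1=T, B2=T, B4=T
#7 (x=3, y=10) -> B1->T, B2->T, B4->T; covered: B1=T, B2=T, B4=T
#8 (x=0, y=14) -> B1->F, B3->T, B4->F; covered: B1=F, B3=T, B4=F
#9 (x=-2, y=7) -> B1->T, B2->T, B4->T; covered: B1=T, B2=T, B4=T
pool-wide coverage (8 outcomes): B1=T, B1=F, B2=T, B2=F, B3=T, B3=F, B4=T, B4=F
every size-1 subset falls short of the 8 outcomes (best: 3/8)
every size-2 subset falls short of the 8 outcomes (best: 6/8)
every size-3 subset falls short of the 8 outcomes (best: 7/8)
size 4: inputs {1, 2, 3, 4} cover all 8 outcomes, and no lexicographically smaller subset of this size does
Answer: 4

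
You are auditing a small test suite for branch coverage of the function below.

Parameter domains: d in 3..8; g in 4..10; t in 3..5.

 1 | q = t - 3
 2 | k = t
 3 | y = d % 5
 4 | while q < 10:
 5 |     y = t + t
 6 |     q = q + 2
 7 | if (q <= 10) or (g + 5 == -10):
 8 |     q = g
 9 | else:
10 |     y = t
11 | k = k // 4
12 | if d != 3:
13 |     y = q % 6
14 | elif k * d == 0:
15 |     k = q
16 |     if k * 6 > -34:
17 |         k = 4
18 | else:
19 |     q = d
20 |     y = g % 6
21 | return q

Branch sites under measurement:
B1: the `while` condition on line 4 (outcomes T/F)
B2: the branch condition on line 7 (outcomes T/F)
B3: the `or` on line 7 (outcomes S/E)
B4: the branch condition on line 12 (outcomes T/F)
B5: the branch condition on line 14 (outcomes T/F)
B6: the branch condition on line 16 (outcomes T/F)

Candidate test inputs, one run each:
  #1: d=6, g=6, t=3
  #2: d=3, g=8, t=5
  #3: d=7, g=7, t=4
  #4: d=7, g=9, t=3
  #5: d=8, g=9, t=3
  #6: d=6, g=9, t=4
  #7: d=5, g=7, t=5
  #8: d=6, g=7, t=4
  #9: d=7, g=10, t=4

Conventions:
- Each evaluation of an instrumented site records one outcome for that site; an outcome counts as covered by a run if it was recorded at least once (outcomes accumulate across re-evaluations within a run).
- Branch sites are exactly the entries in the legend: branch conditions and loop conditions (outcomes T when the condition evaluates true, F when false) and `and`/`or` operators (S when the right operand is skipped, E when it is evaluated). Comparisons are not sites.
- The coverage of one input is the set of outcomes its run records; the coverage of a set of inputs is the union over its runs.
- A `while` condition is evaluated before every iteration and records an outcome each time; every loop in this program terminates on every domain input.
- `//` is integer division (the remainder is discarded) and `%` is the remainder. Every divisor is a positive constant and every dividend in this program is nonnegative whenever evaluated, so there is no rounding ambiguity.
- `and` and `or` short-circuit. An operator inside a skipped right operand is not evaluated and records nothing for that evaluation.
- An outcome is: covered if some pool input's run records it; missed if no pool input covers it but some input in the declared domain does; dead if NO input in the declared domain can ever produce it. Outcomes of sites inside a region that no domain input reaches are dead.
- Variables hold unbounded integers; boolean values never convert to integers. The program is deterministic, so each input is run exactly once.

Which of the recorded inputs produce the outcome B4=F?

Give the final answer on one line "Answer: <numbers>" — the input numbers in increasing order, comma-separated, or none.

input #1 (d=6, g=6, t=3): misses B4=F
input #2 (d=3, g=8, t=5): covers B4=F
input #3 (d=7, g=7, t=4): misses B4=F
input #4 (d=7, g=9, t=3): misses B4=F
input #5 (d=8, g=9, t=3): misses B4=F
input #6 (d=6, g=9, t=4): misses B4=F
input #7 (d=5, g=7, t=5): misses B4=F
input #8 (d=6, g=7, t=4): misses B4=F
input #9 (d=7, g=10, t=4): misses B4=F

Answer: 2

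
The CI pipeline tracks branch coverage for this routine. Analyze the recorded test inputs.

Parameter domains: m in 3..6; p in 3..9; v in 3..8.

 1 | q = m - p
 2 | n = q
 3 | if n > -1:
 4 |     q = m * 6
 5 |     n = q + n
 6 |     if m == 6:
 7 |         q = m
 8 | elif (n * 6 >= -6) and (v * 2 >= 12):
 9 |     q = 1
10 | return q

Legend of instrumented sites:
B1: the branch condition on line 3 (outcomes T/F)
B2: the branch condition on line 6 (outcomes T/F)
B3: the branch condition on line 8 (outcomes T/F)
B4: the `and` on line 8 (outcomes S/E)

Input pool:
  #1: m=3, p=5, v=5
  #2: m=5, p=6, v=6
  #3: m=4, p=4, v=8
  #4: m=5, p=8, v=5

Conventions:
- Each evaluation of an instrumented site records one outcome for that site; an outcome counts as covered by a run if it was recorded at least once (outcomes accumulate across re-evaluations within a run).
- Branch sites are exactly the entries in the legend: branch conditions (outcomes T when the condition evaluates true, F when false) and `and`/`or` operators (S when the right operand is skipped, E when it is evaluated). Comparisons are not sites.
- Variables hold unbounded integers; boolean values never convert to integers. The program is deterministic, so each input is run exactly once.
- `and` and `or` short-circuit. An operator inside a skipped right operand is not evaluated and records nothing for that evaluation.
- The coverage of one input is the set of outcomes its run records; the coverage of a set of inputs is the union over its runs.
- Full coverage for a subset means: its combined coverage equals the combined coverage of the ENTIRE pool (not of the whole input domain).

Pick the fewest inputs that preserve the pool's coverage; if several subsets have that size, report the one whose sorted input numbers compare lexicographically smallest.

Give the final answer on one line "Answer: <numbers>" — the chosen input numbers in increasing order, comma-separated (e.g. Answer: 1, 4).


input #1, m=3, p=5, v=5: events B1->F, B4->S, B3->F; outcomes B1=F, B3=F, B4=S
input #2, m=5, p=6, v=6: events B1->F, B4->E, B3->T; outcomes B1=F, B3=T, B4=E
input #3, m=4, p=4, v=8: events B1->T, B2->F; outcomes B1=T, B2=F
input #4, m=5, p=8, v=5: events B1->F, B4->S, B3->F; outcomes B1=F, B3=F, B4=S
the full pool covers 7 outcomes: B1=T, B1=F, B2=F, B3=T, B3=F, B4=S, B4=E
no size-1 subset reaches all 7 outcomes (best union: 3/7)
no size-2 subset reaches all 7 outcomes (best union: 5/7)
the canonical winner is {1, 2, 3}: size 3, full 7-outcome coverage, earliest index list among size-3 covers
Answer: 1, 2, 3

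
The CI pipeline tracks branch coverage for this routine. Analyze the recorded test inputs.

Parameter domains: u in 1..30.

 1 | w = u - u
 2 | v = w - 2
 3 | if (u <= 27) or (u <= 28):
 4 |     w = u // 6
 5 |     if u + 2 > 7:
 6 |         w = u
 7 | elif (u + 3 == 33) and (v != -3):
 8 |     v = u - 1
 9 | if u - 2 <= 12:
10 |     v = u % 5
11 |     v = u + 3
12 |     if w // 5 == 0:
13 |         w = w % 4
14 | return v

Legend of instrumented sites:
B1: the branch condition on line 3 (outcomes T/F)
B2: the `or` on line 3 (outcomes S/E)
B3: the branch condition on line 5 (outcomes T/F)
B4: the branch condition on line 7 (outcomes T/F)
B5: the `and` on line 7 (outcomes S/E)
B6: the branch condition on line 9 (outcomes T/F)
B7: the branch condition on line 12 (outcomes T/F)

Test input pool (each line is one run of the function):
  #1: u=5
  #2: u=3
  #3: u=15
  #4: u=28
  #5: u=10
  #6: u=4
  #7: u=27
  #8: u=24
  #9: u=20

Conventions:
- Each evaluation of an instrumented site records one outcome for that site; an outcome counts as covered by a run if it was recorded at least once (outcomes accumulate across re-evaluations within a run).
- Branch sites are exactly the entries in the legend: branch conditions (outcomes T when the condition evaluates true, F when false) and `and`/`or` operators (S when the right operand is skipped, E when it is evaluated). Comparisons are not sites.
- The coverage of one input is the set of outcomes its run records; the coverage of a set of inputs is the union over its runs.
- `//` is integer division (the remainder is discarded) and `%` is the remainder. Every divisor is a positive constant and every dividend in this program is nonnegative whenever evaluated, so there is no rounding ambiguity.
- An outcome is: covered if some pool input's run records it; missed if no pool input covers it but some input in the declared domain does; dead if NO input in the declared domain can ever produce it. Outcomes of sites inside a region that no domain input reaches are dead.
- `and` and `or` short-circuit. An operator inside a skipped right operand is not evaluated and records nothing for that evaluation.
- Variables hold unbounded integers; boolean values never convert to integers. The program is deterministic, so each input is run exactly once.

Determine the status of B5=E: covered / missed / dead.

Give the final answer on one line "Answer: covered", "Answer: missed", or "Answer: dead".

no pool input records B5=E
but domain input (u=30) does record it -> reachable, so missed

Answer: missed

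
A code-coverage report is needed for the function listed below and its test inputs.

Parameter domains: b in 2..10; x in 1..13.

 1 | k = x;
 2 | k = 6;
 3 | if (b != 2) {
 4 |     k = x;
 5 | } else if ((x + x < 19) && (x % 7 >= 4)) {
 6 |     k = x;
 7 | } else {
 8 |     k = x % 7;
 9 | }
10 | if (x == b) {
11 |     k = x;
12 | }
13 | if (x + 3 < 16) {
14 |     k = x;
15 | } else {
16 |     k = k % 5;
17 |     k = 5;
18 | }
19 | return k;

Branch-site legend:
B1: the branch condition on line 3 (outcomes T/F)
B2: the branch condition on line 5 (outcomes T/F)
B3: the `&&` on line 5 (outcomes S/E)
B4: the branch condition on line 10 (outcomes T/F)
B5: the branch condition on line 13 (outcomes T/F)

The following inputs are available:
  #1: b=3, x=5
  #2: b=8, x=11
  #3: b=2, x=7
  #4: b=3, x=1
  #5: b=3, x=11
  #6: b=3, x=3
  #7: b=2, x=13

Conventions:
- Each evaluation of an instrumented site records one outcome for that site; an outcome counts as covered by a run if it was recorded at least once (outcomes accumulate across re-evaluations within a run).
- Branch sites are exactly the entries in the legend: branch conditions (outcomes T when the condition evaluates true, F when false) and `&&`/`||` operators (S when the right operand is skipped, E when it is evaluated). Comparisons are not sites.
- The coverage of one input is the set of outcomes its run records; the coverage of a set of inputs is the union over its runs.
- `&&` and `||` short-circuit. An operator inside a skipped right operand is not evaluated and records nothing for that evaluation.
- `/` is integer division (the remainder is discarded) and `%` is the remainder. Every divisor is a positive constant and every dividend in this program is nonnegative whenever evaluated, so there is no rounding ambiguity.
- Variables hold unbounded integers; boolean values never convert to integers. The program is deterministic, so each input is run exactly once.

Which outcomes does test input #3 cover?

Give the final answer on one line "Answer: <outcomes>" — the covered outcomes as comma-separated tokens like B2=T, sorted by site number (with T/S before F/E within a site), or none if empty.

Running input #3 (b=2, x=7), event by event:
  B1->F, B3->E, B2->F, B4->F, B5->T
as a set, this run covers: B1=F, B2=F, B3=E, B4=F, B5=T

Answer: B1=F, B2=F, B3=E, B4=F, B5=T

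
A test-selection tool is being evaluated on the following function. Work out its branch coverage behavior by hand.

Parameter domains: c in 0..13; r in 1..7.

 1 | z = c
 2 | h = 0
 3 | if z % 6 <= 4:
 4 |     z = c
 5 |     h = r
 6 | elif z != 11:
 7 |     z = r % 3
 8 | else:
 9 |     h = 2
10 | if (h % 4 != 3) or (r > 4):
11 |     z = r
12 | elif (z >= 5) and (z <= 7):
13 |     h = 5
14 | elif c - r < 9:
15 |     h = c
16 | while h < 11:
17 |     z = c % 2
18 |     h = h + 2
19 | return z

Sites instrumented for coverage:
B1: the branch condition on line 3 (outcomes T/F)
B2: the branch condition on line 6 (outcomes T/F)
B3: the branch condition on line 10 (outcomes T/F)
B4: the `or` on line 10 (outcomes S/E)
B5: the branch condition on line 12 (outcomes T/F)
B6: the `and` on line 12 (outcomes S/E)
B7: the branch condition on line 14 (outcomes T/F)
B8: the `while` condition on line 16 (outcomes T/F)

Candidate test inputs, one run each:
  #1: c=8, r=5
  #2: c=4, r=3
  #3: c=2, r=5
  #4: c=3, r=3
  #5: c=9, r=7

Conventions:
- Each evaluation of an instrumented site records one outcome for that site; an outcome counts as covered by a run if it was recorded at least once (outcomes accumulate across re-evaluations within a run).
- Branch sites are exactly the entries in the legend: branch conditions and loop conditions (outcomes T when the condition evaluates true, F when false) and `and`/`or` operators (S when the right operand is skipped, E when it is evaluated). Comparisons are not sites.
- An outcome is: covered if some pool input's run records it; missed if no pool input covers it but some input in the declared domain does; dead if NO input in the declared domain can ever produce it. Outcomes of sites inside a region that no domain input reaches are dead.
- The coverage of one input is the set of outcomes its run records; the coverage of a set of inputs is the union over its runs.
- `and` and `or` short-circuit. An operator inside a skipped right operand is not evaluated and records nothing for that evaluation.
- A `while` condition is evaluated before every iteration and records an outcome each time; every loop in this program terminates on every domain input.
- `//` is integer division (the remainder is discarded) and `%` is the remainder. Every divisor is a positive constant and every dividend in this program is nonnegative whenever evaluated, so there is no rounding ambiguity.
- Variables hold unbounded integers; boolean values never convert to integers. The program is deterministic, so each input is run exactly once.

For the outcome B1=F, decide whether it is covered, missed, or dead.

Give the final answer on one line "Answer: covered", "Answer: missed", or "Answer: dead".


no pool input records B1=F
but domain input (c=5, r=1) does record it -> reachable, so missed
Answer: missed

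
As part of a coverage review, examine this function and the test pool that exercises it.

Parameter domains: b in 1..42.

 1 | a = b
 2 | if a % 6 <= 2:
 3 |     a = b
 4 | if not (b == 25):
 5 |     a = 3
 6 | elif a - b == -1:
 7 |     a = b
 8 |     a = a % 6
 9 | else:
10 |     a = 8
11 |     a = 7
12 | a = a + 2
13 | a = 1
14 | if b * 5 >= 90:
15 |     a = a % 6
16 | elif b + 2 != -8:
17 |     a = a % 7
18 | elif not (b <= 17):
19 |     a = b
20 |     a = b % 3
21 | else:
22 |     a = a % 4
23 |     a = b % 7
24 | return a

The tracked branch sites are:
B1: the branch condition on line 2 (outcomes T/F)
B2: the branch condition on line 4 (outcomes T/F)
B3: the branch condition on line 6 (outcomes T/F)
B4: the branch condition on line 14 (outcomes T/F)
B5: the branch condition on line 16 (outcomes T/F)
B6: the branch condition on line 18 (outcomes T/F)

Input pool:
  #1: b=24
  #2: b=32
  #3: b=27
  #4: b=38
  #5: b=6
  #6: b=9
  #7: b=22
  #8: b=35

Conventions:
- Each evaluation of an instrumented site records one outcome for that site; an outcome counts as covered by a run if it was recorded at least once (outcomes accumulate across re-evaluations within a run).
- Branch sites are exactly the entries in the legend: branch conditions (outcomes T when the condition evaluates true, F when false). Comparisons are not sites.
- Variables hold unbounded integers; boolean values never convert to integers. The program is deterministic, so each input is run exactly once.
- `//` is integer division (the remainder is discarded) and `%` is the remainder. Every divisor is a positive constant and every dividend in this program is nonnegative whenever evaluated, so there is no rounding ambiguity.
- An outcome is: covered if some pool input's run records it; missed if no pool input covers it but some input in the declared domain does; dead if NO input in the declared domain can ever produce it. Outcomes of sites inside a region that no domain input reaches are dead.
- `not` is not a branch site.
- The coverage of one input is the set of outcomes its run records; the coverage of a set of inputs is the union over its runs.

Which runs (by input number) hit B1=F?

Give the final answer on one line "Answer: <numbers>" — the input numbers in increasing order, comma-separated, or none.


input #1 (b=24): misses B1=F
input #2 (b=32): misses B1=F
input #3 (b=27): covers B1=F
input #4 (b=38): misses B1=F
input #5 (b=6): misses B1=F
input #6 (b=9): covers B1=F
input #7 (b=22): covers B1=F
input #8 (b=35): covers B1=F
Answer: 3, 6, 7, 8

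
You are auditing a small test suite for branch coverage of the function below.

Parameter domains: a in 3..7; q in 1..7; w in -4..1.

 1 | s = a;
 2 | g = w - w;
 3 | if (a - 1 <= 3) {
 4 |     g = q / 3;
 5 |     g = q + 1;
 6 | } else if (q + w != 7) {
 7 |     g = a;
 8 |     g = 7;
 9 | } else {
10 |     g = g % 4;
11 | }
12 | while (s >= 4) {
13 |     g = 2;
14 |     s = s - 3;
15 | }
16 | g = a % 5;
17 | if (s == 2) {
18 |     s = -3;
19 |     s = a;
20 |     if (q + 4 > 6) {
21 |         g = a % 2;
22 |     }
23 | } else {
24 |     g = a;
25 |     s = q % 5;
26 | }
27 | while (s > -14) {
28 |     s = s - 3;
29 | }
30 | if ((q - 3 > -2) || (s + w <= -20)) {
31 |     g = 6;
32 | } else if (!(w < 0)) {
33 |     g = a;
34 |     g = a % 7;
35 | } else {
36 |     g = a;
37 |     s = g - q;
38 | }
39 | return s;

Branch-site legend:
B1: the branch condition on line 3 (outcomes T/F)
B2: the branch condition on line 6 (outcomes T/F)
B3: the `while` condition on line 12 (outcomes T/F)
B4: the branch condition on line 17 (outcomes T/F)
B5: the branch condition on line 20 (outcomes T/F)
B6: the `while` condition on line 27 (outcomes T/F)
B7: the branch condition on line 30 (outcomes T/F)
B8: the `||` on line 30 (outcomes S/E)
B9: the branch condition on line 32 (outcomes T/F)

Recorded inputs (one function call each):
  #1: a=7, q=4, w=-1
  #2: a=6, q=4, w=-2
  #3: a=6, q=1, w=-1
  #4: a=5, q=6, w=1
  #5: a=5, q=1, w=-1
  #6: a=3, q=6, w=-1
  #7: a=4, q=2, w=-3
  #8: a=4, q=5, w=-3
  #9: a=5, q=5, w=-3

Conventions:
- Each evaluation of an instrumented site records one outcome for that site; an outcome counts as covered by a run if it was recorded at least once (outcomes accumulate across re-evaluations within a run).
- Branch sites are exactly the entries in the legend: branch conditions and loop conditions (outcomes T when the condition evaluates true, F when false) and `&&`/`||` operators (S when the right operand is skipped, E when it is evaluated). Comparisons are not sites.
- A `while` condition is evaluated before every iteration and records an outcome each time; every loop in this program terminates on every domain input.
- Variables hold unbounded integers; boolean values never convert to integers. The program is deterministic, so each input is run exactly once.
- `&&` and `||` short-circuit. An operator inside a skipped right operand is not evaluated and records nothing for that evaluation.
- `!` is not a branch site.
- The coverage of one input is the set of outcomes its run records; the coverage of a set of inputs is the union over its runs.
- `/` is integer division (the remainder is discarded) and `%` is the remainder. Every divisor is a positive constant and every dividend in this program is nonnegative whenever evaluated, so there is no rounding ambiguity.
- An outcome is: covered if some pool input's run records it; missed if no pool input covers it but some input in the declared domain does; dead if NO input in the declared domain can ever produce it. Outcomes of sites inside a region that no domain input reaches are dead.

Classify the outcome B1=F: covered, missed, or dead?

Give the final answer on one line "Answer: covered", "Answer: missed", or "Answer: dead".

B1=F is recorded by pool input(s) 1, 2, 3, 4, 5, 9 -> covered

Answer: covered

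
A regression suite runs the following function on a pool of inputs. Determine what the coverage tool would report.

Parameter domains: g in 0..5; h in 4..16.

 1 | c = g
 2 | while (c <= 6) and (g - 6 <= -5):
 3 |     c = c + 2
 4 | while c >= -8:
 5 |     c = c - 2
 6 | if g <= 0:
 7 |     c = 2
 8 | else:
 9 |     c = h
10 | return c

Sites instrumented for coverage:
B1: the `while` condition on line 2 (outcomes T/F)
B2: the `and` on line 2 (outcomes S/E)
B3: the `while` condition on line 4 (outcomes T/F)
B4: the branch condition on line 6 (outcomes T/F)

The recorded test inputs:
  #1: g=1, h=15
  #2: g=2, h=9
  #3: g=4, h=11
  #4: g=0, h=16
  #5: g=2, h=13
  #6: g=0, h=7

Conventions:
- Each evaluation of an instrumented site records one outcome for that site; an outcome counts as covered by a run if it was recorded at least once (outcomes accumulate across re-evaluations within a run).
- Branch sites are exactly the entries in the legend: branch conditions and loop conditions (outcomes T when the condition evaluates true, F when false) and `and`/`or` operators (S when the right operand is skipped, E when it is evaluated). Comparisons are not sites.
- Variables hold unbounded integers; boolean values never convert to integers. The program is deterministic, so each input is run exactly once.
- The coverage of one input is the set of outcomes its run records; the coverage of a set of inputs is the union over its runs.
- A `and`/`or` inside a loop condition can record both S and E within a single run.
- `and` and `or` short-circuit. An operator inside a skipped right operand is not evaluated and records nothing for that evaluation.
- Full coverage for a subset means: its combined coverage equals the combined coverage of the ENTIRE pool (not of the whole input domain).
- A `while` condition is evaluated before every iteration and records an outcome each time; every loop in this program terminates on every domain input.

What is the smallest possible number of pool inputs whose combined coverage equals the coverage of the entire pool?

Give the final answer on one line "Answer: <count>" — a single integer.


run #1 (g=1, h=15) runs B2->E, B1->T, B2->E, B1->T, B2->E, B1->T, B2->S, B1->F, B3->T, B3->T, B3->T, B3->T, B3->T, B3->T, ...; records B1=T, B1=F, B2=S, B2=E, B3=T, B3=F, B4=F
run #2 (g=2, h=9) runs B2->E, B1->F, B3->T, B3->T, B3->T, B3->T, B3->T, B3->T, B3->F, B4->F; records B1=F, B2=E, B3=T, B3=F, B4=F
run #3 (g=4, h=11) runs B2->E, B1->F, B3->T, B3->T, B3->T, B3->T, B3->T, B3->T, B3->T, B3->F, B4->F; records B1=F, B2=E, B3=T, B3=F, B4=F
run #4 (g=0, h=16) runs B2->E, B1->T, B2->E, B1->T, B2->E, B1->T, B2->E, B1->T, B2->S, B1->F, B3->T, B3->T, B3->T, B3->T, ...; records B1=T, B1=F, B2=S, B2=E, B3=T, B3=F, B4=T
run #5 (g=2, h=13) runs B2->E, B1->F, B3->T, B3->T, B3->T, B3->T, B3->T, B3->T, B3->F, B4->F; records B1=F, B2=E, B3=T, B3=F, B4=F
run #6 (g=0, h=7) runs B2->E, B1->T, B2->E, B1->T, B2->E, B1->T, B2->E, B1->T, B2->S, B1->F, B3->T, B3->T, B3->T, B3->T, ...; records B1=T, B1=F, B2=S, B2=E, B3=T, B3=F, B4=T
the full pool covers 8 outcomes: B1=T, B1=F, B2=S, B2=E, B3=T, B3=F, B4=T, B4=F
checked all size-1 subsets: none covers 8 outcomes (max 7/8)
the canonical winner is {1, 4}: size 2, full 8-outcome coverage, earliest index list among size-2 covers
Answer: 2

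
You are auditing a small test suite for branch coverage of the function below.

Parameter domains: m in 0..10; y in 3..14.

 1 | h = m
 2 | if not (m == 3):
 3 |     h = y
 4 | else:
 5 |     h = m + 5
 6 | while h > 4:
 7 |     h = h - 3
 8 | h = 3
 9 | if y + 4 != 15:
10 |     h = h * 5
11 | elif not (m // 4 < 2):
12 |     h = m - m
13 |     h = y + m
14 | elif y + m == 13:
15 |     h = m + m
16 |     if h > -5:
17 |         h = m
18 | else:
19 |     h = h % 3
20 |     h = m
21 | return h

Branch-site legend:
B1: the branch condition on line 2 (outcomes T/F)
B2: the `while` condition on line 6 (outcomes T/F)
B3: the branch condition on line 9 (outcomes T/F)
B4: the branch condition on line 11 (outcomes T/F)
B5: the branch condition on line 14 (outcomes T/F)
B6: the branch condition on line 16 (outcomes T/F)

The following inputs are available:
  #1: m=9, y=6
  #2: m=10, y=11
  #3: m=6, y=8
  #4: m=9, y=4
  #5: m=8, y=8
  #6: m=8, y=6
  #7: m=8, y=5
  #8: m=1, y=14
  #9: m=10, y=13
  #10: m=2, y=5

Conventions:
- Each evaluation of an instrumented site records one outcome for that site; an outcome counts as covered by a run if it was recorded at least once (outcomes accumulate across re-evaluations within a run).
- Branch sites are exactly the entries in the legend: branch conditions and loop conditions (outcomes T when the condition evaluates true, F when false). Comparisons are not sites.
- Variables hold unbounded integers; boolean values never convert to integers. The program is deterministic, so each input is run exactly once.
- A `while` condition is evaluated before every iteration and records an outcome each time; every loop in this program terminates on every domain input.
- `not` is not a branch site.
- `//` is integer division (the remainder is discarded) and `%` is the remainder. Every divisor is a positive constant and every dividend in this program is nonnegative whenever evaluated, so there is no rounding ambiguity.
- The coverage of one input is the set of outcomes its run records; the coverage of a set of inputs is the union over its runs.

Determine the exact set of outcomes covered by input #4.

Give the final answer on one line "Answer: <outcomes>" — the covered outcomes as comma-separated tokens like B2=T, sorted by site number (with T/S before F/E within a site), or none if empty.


Event log for input #4 (m=9, y=4):
  B1->T, B2->F, B3->T
as a set, this run covers: B1=T, B2=F, B3=T
Answer: B1=T, B2=F, B3=T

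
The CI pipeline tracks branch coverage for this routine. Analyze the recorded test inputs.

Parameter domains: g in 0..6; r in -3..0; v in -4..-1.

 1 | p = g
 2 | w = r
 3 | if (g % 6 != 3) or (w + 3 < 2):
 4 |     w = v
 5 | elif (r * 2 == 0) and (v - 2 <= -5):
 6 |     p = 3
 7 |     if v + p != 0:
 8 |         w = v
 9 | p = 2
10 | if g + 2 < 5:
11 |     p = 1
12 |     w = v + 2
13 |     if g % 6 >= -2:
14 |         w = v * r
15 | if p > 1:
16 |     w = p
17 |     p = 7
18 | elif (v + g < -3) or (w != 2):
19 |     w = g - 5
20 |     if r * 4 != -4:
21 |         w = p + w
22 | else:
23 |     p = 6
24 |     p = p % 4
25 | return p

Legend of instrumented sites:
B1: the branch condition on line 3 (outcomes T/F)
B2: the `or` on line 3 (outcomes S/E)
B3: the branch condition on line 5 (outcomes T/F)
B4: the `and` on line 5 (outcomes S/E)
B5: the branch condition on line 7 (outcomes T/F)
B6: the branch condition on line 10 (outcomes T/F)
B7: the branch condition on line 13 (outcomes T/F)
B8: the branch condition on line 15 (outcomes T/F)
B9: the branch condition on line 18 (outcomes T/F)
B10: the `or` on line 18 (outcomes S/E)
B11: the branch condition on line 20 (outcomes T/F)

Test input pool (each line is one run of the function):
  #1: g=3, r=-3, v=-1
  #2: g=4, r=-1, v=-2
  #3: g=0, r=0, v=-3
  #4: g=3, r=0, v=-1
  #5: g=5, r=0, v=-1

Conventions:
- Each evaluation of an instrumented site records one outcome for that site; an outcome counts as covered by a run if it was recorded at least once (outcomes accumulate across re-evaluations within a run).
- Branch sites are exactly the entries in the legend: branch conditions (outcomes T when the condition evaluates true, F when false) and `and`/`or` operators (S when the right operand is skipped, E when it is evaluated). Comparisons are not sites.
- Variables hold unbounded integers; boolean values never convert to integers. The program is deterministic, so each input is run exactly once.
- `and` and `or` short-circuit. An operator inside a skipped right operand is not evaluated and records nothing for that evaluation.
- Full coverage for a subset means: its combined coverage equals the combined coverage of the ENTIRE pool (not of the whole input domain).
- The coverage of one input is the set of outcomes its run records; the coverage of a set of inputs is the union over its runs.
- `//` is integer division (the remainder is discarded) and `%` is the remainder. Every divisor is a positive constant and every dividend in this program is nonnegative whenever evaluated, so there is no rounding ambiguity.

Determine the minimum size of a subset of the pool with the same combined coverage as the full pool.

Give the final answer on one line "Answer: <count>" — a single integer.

run #1 (g=3, r=-3, v=-1) runs B2->E, B1->T, B6->F, B8->T; records B1=T, B2=E, B6=F, B8=T
run #2 (g=4, r=-1, v=-2) runs B2->S, B1->T, B6->F, B8->T; records B1=T, B2=S, B6=F, B8=T
run #3 (g=0, r=0, v=-3) runs B2->S, B1->T, B6->T, B7->T, B8->F, B10->E, B9->T, B11->T; records B1=T, B2=S, B6=T, B7=T, B8=F, B9=T, B10=E, B11=T
run #4 (g=3, r=0, v=-1) runs B2->E, B1->F, B4->E, B3->F, B6->F, B8->T; records B1=F, B2=E, B3=F, B4=E, B6=F, B8=T
run #5 (g=5, r=0, v=-1) runs B2->S, B1->T, B6->F, B8->T; records B1=T, B2=S, B6=F, B8=T
together the pool reaches 14 outcomes: B1=T, B1=F, B2=S, B2=E, B3=F, B4=E, B6=T, B6=F, B7=T, B8=T, B8=F, B9=T, B10=E, B11=T
every size-1 subset falls short of the 14 outcomes (best: 8/14)
at size 2, {3, 4} reaches all 14 outcomes; every lexicographically earlier size-2 subset fails

Answer: 2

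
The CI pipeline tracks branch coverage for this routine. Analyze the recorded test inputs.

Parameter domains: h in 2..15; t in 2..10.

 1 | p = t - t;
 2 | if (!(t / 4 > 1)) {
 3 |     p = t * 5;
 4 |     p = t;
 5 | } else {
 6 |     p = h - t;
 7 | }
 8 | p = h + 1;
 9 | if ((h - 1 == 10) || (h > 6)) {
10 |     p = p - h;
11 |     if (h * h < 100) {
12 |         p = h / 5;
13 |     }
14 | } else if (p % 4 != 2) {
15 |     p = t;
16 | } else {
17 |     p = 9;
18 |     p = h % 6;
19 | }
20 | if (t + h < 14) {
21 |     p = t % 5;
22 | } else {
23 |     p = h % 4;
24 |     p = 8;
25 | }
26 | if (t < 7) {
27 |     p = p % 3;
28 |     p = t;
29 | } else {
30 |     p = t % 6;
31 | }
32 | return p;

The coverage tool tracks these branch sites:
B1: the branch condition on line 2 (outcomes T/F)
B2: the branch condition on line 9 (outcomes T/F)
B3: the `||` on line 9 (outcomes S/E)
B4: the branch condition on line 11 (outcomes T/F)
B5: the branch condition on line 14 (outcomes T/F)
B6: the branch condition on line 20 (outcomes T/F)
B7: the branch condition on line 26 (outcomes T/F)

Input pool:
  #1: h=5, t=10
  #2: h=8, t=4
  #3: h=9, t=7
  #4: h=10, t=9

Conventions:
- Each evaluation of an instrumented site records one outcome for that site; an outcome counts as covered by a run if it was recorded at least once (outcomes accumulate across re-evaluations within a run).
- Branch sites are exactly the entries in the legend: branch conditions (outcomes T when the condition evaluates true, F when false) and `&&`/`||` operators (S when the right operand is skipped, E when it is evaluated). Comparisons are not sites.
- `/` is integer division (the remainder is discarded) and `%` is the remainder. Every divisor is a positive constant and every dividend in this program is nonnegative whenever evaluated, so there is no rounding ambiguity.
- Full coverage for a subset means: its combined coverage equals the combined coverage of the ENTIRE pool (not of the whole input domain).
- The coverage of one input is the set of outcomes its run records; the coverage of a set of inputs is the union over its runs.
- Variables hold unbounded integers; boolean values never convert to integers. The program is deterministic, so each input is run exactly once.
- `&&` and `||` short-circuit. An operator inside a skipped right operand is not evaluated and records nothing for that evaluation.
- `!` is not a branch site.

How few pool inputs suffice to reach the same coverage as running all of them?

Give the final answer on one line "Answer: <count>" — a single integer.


run #1 (h=5, t=10) runs B1->F, B3->E, B2->F, B5->F, B6->F, B7->F; records B1=F, B2=F, B3=E, B5=F, B6=F, B7=F
run #2 (h=8, t=4) runs B1->T, B3->E, B2->T, B4->T, B6->T, B7->T; records B1=T, B2=T, B3=E, B4=T, B6=T, B7=T
run #3 (h=9, t=7) runs B1->T, B3->E, B2->T, B4->T, B6->F, B7->F; records B1=T, B2=T, B3=E, B4=T, B6=F, B7=F
run #4 (h=10, t=9) runs B1->F, B3->E, B2->T, B4->F, B6->F, B7->F; records B1=F, B2=T, B3=E, B4=F, B6=F, B7=F
union over all inputs: B1=T, B1=F, B2=T, B2=F, B3=E, B4=T, B4=F, B5=F, B6=T, B6=F, B7=T, B7=F (12 outcomes)
size 1 is not enough: best union over all size-1 subsets is 6/12
size 2 is not enough: best union over all size-2 subsets is 11/12
at size 3, {1, 2, 4} reaches all 12 outcomes; every lexicographically earlier size-3 subset fails
Answer: 3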